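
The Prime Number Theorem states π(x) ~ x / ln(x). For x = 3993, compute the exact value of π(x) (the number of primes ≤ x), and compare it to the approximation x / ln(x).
π(3993) = 550;  x/ln(x) ≈ 481.53;  relative error ≈ 12.45%.

Directly count primes up to 3993: π(3993) = 550. The PNT approximation gives 3993/ln(3993) ≈ 3993/8.29230 ≈ 481.53. Relative error (π(x) − x/ln(x)) / π(x) ≈ 12.45%; the approximation is known to undercount slightly (Li(x) is a better estimate).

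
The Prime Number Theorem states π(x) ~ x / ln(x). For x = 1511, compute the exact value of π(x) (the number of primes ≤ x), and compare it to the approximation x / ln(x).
π(1511) = 240;  x/ln(x) ≈ 206.41;  relative error ≈ 14.00%.

Directly count primes up to 1511: π(1511) = 240. The PNT approximation gives 1511/ln(1511) ≈ 1511/7.32053 ≈ 206.41. Relative error (π(x) − x/ln(x)) / π(x) ≈ 14.00%; the approximation is known to undercount slightly (Li(x) is a better estimate).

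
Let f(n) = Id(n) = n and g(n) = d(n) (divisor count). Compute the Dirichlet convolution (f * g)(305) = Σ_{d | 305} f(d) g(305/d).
(Id * d)(305) = 441

Divisors of 305: [1, 5, 61, 305]. For each d | 305:
  d = 1: Id(1) · d(305/1) = 1 · 4 = 4
  d = 5: Id(5) · d(305/5) = 5 · 2 = 10
  d = 61: Id(61) · d(305/61) = 61 · 2 = 122
  d = 305: Id(305) · d(305/305) = 305 · 1 = 305
Summing: (Id * d)(305) = 4 + 10 + 122 + 305 = 441.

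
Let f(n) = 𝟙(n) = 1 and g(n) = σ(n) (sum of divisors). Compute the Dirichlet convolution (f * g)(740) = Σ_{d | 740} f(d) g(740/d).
(𝟙 * σ)(740) = 3003

Divisors of 740: [1, 2, 4, 5, 10, 20, 37, 74, 148, 185, 370, 740]. For each d | 740:
  d = 1: 𝟙(1) · σ(740/1) = 1 · 1596 = 1596
  d = 2: 𝟙(2) · σ(740/2) = 1 · 684 = 684
  d = 4: 𝟙(4) · σ(740/4) = 1 · 228 = 228
  d = 5: 𝟙(5) · σ(740/5) = 1 · 266 = 266
  d = 10: 𝟙(10) · σ(740/10) = 1 · 114 = 114
  d = 20: 𝟙(20) · σ(740/20) = 1 · 38 = 38
  d = 37: 𝟙(37) · σ(740/37) = 1 · 42 = 42
  d = 74: 𝟙(74) · σ(740/74) = 1 · 18 = 18
  d = 148: 𝟙(148) · σ(740/148) = 1 · 6 = 6
  d = 185: 𝟙(185) · σ(740/185) = 1 · 7 = 7
  d = 370: 𝟙(370) · σ(740/370) = 1 · 3 = 3
  d = 740: 𝟙(740) · σ(740/740) = 1 · 1 = 1
Summing: (𝟙 * σ)(740) = 1596 + 684 + 228 + 266 + 114 + 38 + 42 + 18 + 6 + 7 + 3 + 1 = 3003.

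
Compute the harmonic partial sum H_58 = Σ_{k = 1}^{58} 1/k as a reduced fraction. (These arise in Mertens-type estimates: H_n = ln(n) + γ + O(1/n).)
H_58 = 254381445831833111660789/54749786241679275146400

Direct summation: H_58 = 1 + 1/2 + ... + 1/58. The least common denominator is lcm(1, ..., 58) = 164249358725037825439200; over this denominator the numerator is 164249358725037825439200 + 82124679362518912719600 + 54749786241679275146400 + 41062339681259456359800 + 32849871745007565087840 + 27374893120839637573200 + 23464194103576832205600 + 20531169840629728179900 + 18249928747226425048800 + 16424935872503782543920 + 14931759884094347767200 + 13687446560419818786600 + 12634566055772140418400 + 11732097051788416102800 + 10949957248335855029280 + 10265584920314864089950 + 9661726983825754437600 + 9124964373613212524400 + 8644703090791464496800 + 8212467936251891271960 + 7821398034525610735200 + 7465879942047173883600 + 7141276466305992410400 + 6843723280209909393300 + 6569974349001513017568 + 6317283027886070209200 + 6083309582408808349600 + 5866048525894208051400 + 5663770990518545704800 + 5474978624167927514640 + 5298366410485091143200 + 5132792460157432044975 + 4977253294698115922400 + 4830863491912877218800 + 4692838820715366441120 + 4562482186806606262200 + 4439171857433454741600 + 4322351545395732248400 + 4211522018590713472800 + 4106233968125945635980 + 4006081920122873791200 + 3910699017262805367600 + 3819752528489251754400 + 3732939971023586941800 + 3649985749445285009760 + 3570638233152996205200 + 3494667206915698413600 + 3421861640104954696650 + 3352027729082404600800 + 3284987174500756508784 + 3220575661275251479200 + 3158641513943035104600 + 3099044504245996706400 + 3041654791204404174800 + 2986351976818869553440 + 2933024262947104025700 + 2881567696930488165600 + 2831885495259272852400 = 763144337495499334982367, so H_58 = 763144337495499334982367/164249358725037825439200; reducing by gcd(763144337495499334982367, 164249358725037825439200) = 3 gives 254381445831833111660789/54749786241679275146400 ≈ 4.64625. (The PNT-adjacent estimate ln(58) + γ ≈ 4.63766 matches within O(1/n).)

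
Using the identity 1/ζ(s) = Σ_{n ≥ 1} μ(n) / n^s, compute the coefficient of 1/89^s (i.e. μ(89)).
μ(89) = -1

Factor n = 89 = 89. μ(n) = 0 if any exponent ≥ 2 (not squarefree); otherwise μ(n) = (−1)^{ω(n)} where ω(n) is the number of distinct prime factors. Applying: μ(89) = -1.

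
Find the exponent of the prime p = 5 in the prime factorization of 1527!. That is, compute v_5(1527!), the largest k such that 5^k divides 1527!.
v_5(1527!) = 380

Legendre's formula: v_p(n!) = Σ_{k ≥ 1} ⌊n / p^k⌋. For p = 5, n = 1527, the terms are:
  ⌊1527/5^1⌋ = ⌊1527/5⌋ = 305
  ⌊1527/5^2⌋ = ⌊1527/25⌋ = 61
  ⌊1527/5^3⌋ = ⌊1527/125⌋ = 12
  ⌊1527/5^4⌋ = ⌊1527/625⌋ = 2
(the next term ⌊1527/5^5⌋ = 0, terminating the sum). Summing: v_5(1527!) = 305 + 61 + 12 + 2 = 380.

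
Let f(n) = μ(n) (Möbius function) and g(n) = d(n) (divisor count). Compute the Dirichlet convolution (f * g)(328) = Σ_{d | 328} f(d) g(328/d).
(μ * d)(328) = 1

Divisors of 328: [1, 2, 4, 8, 41, 82, 164, 328]. For each d | 328:
  d = 1: μ(1) · d(328/1) = 1 · 8 = 8
  d = 2: μ(2) · d(328/2) = -1 · 6 = -6
  d = 4: μ(4) · d(328/4) = 0 · 4 = 0
  d = 8: μ(8) · d(328/8) = 0 · 2 = 0
  d = 41: μ(41) · d(328/41) = -1 · 4 = -4
  d = 82: μ(82) · d(328/82) = 1 · 3 = 3
  d = 164: μ(164) · d(328/164) = 0 · 2 = 0
  d = 328: μ(328) · d(328/328) = 0 · 1 = 0
Summing: (μ * d)(328) = 8 + -6 + 0 + 0 + -4 + 3 + 0 + 0 = 1.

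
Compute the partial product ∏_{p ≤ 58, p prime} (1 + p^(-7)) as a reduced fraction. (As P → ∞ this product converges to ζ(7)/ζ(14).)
∏ = 309952223984670960543603211891856695601672510675385627534277668624533812457091991127236052954668734671204274242309849088/307404601692723276790274585782287621574695329443342398483341336503340384695750533342769593387518417543812906517214978125

The primes p ≤ 58 are [2, 3, 5, 7, 11, 13, 17, 19, 23, 29, 31, 37, 41, 43, 47, 53]. For each, (1 + 1/p^7) = (p^7 + 1)/p^7. Multiplying these fractions over p ∈ [2, 3, 5, 7, 11, 13, 17, 19, 23, 29, 31, 37, 41, 43, 47, 53] gives 309952223984670960543603211891856695601672510675385627534277668624533812457091991127236052954668734671204274242309849088/307404601692723276790274585782287621574695329443342398483341336503340384695750533342769593387518417543812906517214978125. (In the limit P → ∞ this tends to ζ(7)/ζ(14).)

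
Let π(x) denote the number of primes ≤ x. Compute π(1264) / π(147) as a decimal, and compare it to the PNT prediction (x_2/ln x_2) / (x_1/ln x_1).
π(1264)/π(147) = 205/34 ≈ 6.0294;  PNT prediction ≈ 6.0082.

π(147) = 34 and π(1264) = 205, so π(1264)/π(147) ≈ 6.0294. The PNT-predicted ratio is (1264/ln(1264)) / (147/ln(147)) ≈ 6.0082. The two agree to within a few percent, as expected.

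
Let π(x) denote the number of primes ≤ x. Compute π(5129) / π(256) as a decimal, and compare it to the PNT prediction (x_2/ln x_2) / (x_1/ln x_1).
π(5129)/π(256) = 685/54 ≈ 12.6852;  PNT prediction ≈ 13.0051.

π(256) = 54 and π(5129) = 685, so π(5129)/π(256) ≈ 12.6852. The PNT-predicted ratio is (5129/ln(5129)) / (256/ln(256)) ≈ 13.0051. The two agree to within a few percent, as expected.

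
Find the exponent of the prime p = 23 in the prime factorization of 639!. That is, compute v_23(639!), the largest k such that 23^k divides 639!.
v_23(639!) = 28

Legendre's formula: v_p(n!) = Σ_{k ≥ 1} ⌊n / p^k⌋. For p = 23, n = 639, the terms are:
  ⌊639/23^1⌋ = ⌊639/23⌋ = 27
  ⌊639/23^2⌋ = ⌊639/529⌋ = 1
(the next term ⌊639/23^3⌋ = 0, terminating the sum). Summing: v_23(639!) = 27 + 1 = 28.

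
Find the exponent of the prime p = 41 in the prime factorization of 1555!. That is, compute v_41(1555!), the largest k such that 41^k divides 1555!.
v_41(1555!) = 37

Legendre's formula: v_p(n!) = Σ_{k ≥ 1} ⌊n / p^k⌋. For p = 41, n = 1555, the terms are:
  ⌊1555/41^1⌋ = ⌊1555/41⌋ = 37
(the next term ⌊1555/41^2⌋ = 0, terminating the sum). Summing: v_41(1555!) = 37 = 37.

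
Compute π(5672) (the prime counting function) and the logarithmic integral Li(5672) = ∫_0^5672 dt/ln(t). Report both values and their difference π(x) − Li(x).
π(5672) = 747;  Li(5672) ≈ 762.59;  π(x) − Li(x) ≈ -15.59.

Direct count of primes ≤ 5672 gives π(5672) = 747. Numerical evaluation of the logarithmic integral gives Li(5672) ≈ 762.59. The difference π(x) − Li(x) ≈ -15.59 is typically negative for small/moderate x (Li(x) overestimates), though Littlewood's theorem shows this sign changes infinitely often.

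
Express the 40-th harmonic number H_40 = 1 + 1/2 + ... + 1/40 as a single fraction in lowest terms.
H_40 = 2078178381193813/485721041551200

Direct summation: H_40 = 1 + 1/2 + ... + 1/40. The least common denominator is lcm(1, ..., 40) = 5342931457063200; over this denominator the numerator is 5342931457063200 + 2671465728531600 + 1780977152354400 + 1335732864265800 + 1068586291412640 + 890488576177200 + 763275922437600 + 667866432132900 + 593659050784800 + 534293145706320 + 485721041551200 + 445244288088600 + 410994727466400 + 381637961218800 + 356195430470880 + 333933216066450 + 314290085709600 + 296829525392400 + 281206918792800 + 267146572853160 + 254425307479200 + 242860520775600 + 232301367698400 + 222622144044300 + 213717258282528 + 205497363733200 + 197886350261600 + 190818980609400 + 184239015760800 + 178097715235440 + 172352627647200 + 166966608033225 + 161907013850400 + 157145042854800 + 152655184487520 + 148414762696200 + 144403552893600 + 140603459396400 + 136998242488800 + 133573286426580 = 22859962193131943, so H_40 = 22859962193131943/5342931457063200; reducing by gcd(22859962193131943, 5342931457063200) = 11 gives 2078178381193813/485721041551200 ≈ 4.27854. (The PNT-adjacent estimate ln(40) + γ ≈ 4.26610 matches within O(1/n).)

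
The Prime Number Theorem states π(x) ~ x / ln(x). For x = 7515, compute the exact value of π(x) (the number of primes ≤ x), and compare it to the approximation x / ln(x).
π(7515) = 951;  x/ln(x) ≈ 842.05;  relative error ≈ 11.46%.

Directly count primes up to 7515: π(7515) = 951. The PNT approximation gives 7515/ln(7515) ≈ 7515/8.92466 ≈ 842.05. Relative error (π(x) − x/ln(x)) / π(x) ≈ 11.46%; the approximation is known to undercount slightly (Li(x) is a better estimate).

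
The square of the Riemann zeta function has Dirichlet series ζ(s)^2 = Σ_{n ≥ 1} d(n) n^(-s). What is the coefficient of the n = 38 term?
d(38) = 4

ζ(s)^2 = (Σ 1/m^s)(Σ 1/k^s). The coefficient of 1/n^s in the product is the number of ordered pairs (m, k) with mk = n, which equals d(n). For n = 38, divisors are [1, 2, 19, 38], so d(38) = 4.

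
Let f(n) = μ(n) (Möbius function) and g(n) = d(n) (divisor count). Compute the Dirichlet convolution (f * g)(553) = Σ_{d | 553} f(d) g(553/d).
(μ * d)(553) = 1

Divisors of 553: [1, 7, 79, 553]. For each d | 553:
  d = 1: μ(1) · d(553/1) = 1 · 4 = 4
  d = 7: μ(7) · d(553/7) = -1 · 2 = -2
  d = 79: μ(79) · d(553/79) = -1 · 2 = -2
  d = 553: μ(553) · d(553/553) = 1 · 1 = 1
Summing: (μ * d)(553) = 4 + -2 + -2 + 1 = 1.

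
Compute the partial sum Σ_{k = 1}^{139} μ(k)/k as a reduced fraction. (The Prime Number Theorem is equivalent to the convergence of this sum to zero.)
Σ μ(k)/k = -149232714064150937862643507545628954127995759701627353/10014646650599190067509233131649940057366334653200433090

Values of μ(k) for 1 ≤ k ≤ 139: μ(1) = 1, μ(2) = -1, μ(3) = -1, μ(5) = -1, μ(6) = 1, μ(7) = -1, μ(10) = 1, μ(11) = -1, μ(13) = -1, μ(14) = 1, μ(15) = 1, μ(17) = -1, μ(19) = -1, μ(21) = 1, μ(22) = 1, μ(23) = -1, μ(26) = 1, μ(29) = -1, μ(30) = -1, μ(31) = -1, μ(33) = 1, μ(34) = 1, μ(35) = 1, μ(37) = -1, μ(38) = 1, μ(39) = 1, μ(41) = -1, μ(42) = -1, μ(43) = -1, μ(46) = 1, μ(47) = -1, μ(51) = 1, μ(53) = -1, μ(55) = 1, μ(57) = 1, μ(58) = 1, μ(59) = -1, μ(61) = -1, μ(62) = 1, μ(65) = 1, μ(66) = -1, μ(67) = -1, μ(69) = 1, μ(70) = -1, μ(71) = -1, μ(73) = -1, μ(74) = 1, μ(77) = 1, μ(78) = -1, μ(79) = -1, μ(82) = 1, μ(83) = -1, μ(85) = 1, μ(86) = 1, μ(87) = 1, μ(89) = -1, μ(91) = 1, μ(93) = 1, μ(94) = 1, μ(95) = 1, μ(97) = -1, μ(101) = -1, μ(102) = -1, μ(103) = -1, μ(105) = -1, μ(106) = 1, μ(107) = -1, μ(109) = -1, μ(110) = -1, μ(111) = 1, μ(113) = -1, μ(114) = -1, μ(115) = 1, μ(118) = 1, μ(119) = 1, μ(122) = 1, μ(123) = 1, μ(127) = -1, μ(129) = 1, μ(130) = -1, μ(131) = -1, μ(133) = 1, μ(134) = 1, μ(137) = -1, μ(138) = -1, μ(139) = -1, with μ = 0 on non-squarefree integers. Summing μ(k)/k for k where μ(k) ≠ 0 gives -149232714064150937862643507545628954127995759701627353/10014646650599190067509233131649940057366334653200433090 ≈ -0.0149. (PNT ⟺ this sum → 0 as n → ∞.)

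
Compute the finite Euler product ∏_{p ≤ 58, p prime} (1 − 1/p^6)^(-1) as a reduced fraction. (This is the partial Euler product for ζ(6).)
∏ = 16399916697843255011967930971578711261087839227653922144798329822985430357794635/16120340632419383592544649060829667066167081196619966516987203957241678930116608

The primes p ≤ 58 are [2, 3, 5, 7, 11, 13, 17, 19, 23, 29, 31, 37, 41, 43, 47, 53]. For each prime, (1 − 1/p^6)^(-1) = p^6 / (p^6 − 1). The product is (1 − 1/2^6)^(-1), (1 − 1/3^6)^(-1), (1 − 1/5^6)^(-1), (1 − 1/7^6)^(-1), (1 − 1/11^6)^(-1), (1 − 1/13^6)^(-1), (1 − 1/17^6)^(-1), (1 − 1/19^6)^(-1), (1 − 1/23^6)^(-1), (1 − 1/29^6)^(-1), (1 − 1/31^6)^(-1), (1 − 1/37^6)^(-1), (1 − 1/41^6)^(-1), (1 − 1/43^6)^(-1), (1 − 1/47^6)^(-1), (1 − 1/53^6)^(-1) = ∏ p^6 / (p^6 − 1) = 16399916697843255011967930971578711261087839227653922144798329822985430357794635/16120340632419383592544649060829667066167081196619966516987203957241678930116608.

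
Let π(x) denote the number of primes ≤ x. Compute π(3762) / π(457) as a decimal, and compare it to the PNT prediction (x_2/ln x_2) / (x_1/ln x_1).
π(3762)/π(457) = 523/88 ≈ 5.9432;  PNT prediction ≈ 6.1241.

π(457) = 88 and π(3762) = 523, so π(3762)/π(457) ≈ 5.9432. The PNT-predicted ratio is (3762/ln(3762)) / (457/ln(457)) ≈ 6.1241. The two agree to within a few percent, as expected.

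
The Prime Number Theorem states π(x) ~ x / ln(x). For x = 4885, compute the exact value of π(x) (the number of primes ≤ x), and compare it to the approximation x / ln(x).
π(4885) = 653;  x/ln(x) ≈ 575.12;  relative error ≈ 11.93%.

Directly count primes up to 4885: π(4885) = 653. The PNT approximation gives 4885/ln(4885) ≈ 4885/8.49392 ≈ 575.12. Relative error (π(x) − x/ln(x)) / π(x) ≈ 11.93%; the approximation is known to undercount slightly (Li(x) is a better estimate).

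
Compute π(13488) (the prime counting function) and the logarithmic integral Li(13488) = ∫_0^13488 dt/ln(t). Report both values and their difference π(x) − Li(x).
π(13488) = 1599;  Li(13488) ≈ 1618.52;  π(x) − Li(x) ≈ -19.52.

Direct count of primes ≤ 13488 gives π(13488) = 1599. Numerical evaluation of the logarithmic integral gives Li(13488) ≈ 1618.52. The difference π(x) − Li(x) ≈ -19.52 is typically negative for small/moderate x (Li(x) overestimates), though Littlewood's theorem shows this sign changes infinitely often.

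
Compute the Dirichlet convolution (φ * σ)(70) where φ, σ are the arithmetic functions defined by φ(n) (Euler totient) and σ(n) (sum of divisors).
(φ * σ)(70) = 560

Divisors of 70: [1, 2, 5, 7, 10, 14, 35, 70]. For each d | 70:
  d = 1: φ(1) · σ(70/1) = 1 · 144 = 144
  d = 2: φ(2) · σ(70/2) = 1 · 48 = 48
  d = 5: φ(5) · σ(70/5) = 4 · 24 = 96
  d = 7: φ(7) · σ(70/7) = 6 · 18 = 108
  d = 10: φ(10) · σ(70/10) = 4 · 8 = 32
  d = 14: φ(14) · σ(70/14) = 6 · 6 = 36
  d = 35: φ(35) · σ(70/35) = 24 · 3 = 72
  d = 70: φ(70) · σ(70/70) = 24 · 1 = 24
Summing: (φ * σ)(70) = 144 + 48 + 96 + 108 + 32 + 36 + 72 + 24 = 560.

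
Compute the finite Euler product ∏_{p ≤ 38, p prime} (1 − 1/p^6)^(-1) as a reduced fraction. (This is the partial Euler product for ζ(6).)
∏ = 2571922726855099316399649303649342571118604998275/2528078112959041874006989121312570427443559530496

The primes p ≤ 38 are [2, 3, 5, 7, 11, 13, 17, 19, 23, 29, 31, 37]. For each prime, (1 − 1/p^6)^(-1) = p^6 / (p^6 − 1). The product is (1 − 1/2^6)^(-1), (1 − 1/3^6)^(-1), (1 − 1/5^6)^(-1), (1 − 1/7^6)^(-1), (1 − 1/11^6)^(-1), (1 − 1/13^6)^(-1), (1 − 1/17^6)^(-1), (1 − 1/19^6)^(-1), (1 − 1/23^6)^(-1), (1 − 1/29^6)^(-1), (1 − 1/31^6)^(-1), (1 − 1/37^6)^(-1) = ∏ p^6 / (p^6 − 1) = 2571922726855099316399649303649342571118604998275/2528078112959041874006989121312570427443559530496.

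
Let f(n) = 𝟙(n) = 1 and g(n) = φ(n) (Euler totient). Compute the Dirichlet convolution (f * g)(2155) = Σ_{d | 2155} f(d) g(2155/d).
(𝟙 * φ)(2155) = 2155

Divisors of 2155: [1, 5, 431, 2155]. For each d | 2155:
  d = 1: 𝟙(1) · φ(2155/1) = 1 · 1720 = 1720
  d = 5: 𝟙(5) · φ(2155/5) = 1 · 430 = 430
  d = 431: 𝟙(431) · φ(2155/431) = 1 · 4 = 4
  d = 2155: 𝟙(2155) · φ(2155/2155) = 1 · 1 = 1
Summing: (𝟙 * φ)(2155) = 1720 + 430 + 4 + 1 = 2155.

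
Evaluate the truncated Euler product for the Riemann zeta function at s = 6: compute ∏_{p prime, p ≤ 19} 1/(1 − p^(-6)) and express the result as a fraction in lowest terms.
∏ = 99475806666511821483705625/97780003061374251090837504

The primes p ≤ 19 are [2, 3, 5, 7, 11, 13, 17, 19]. For each prime, (1 − 1/p^6)^(-1) = p^6 / (p^6 − 1). The product is (1 − 1/2^6)^(-1), (1 − 1/3^6)^(-1), (1 − 1/5^6)^(-1), (1 − 1/7^6)^(-1), (1 − 1/11^6)^(-1), (1 − 1/13^6)^(-1), (1 − 1/17^6)^(-1), (1 − 1/19^6)^(-1) = ∏ p^6 / (p^6 − 1) = 99475806666511821483705625/97780003061374251090837504.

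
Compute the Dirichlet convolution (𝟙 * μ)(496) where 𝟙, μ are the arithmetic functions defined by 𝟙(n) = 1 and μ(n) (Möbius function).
(𝟙 * μ)(496) = 0

Divisors of 496: [1, 2, 4, 8, 16, 31, 62, 124, 248, 496]. For each d | 496:
  d = 1: 𝟙(1) · μ(496/1) = 1 · 0 = 0
  d = 2: 𝟙(2) · μ(496/2) = 1 · 0 = 0
  d = 4: 𝟙(4) · μ(496/4) = 1 · 0 = 0
  d = 8: 𝟙(8) · μ(496/8) = 1 · 1 = 1
  d = 16: 𝟙(16) · μ(496/16) = 1 · -1 = -1
  d = 31: 𝟙(31) · μ(496/31) = 1 · 0 = 0
  d = 62: 𝟙(62) · μ(496/62) = 1 · 0 = 0
  d = 124: 𝟙(124) · μ(496/124) = 1 · 0 = 0
  d = 248: 𝟙(248) · μ(496/248) = 1 · -1 = -1
  d = 496: 𝟙(496) · μ(496/496) = 1 · 1 = 1
Summing: (𝟙 * μ)(496) = 0 + 0 + 0 + 1 + -1 + 0 + 0 + 0 + -1 + 1 = 0.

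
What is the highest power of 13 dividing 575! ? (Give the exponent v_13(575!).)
v_13(575!) = 47

Legendre's formula: v_p(n!) = Σ_{k ≥ 1} ⌊n / p^k⌋. For p = 13, n = 575, the terms are:
  ⌊575/13^1⌋ = ⌊575/13⌋ = 44
  ⌊575/13^2⌋ = ⌊575/169⌋ = 3
(the next term ⌊575/13^3⌋ = 0, terminating the sum). Summing: v_13(575!) = 44 + 3 = 47.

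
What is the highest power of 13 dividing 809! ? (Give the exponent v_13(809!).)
v_13(809!) = 66

Legendre's formula: v_p(n!) = Σ_{k ≥ 1} ⌊n / p^k⌋. For p = 13, n = 809, the terms are:
  ⌊809/13^1⌋ = ⌊809/13⌋ = 62
  ⌊809/13^2⌋ = ⌊809/169⌋ = 4
(the next term ⌊809/13^3⌋ = 0, terminating the sum). Summing: v_13(809!) = 62 + 4 = 66.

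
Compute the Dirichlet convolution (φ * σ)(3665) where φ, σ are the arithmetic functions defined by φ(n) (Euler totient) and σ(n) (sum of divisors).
(φ * σ)(3665) = 14660

Divisors of 3665: [1, 5, 733, 3665]. For each d | 3665:
  d = 1: φ(1) · σ(3665/1) = 1 · 4404 = 4404
  d = 5: φ(5) · σ(3665/5) = 4 · 734 = 2936
  d = 733: φ(733) · σ(3665/733) = 732 · 6 = 4392
  d = 3665: φ(3665) · σ(3665/3665) = 2928 · 1 = 2928
Summing: (φ * σ)(3665) = 4404 + 2936 + 4392 + 2928 = 14660.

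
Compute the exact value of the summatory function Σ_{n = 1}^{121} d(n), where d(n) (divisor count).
Σ_{n ≤ 121} d(n) = 605

Compute d(n) for each 1 ≤ n ≤ 121: d(1) = 1, d(2) = 2, d(3) = 2, d(4) = 3, d(5) = 2, d(6) = 4, d(7) = 2, d(8) = 4, d(9) = 3, d(10) = 4, d(11) = 2, d(12) = 6, d(13) = 2, d(14) = 4, d(15) = 4, d(16) = 5, d(17) = 2, d(18) = 6, d(19) = 2, d(20) = 6, d(21) = 4, d(22) = 4, d(23) = 2, d(24) = 8, d(25) = 3, d(26) = 4, d(27) = 4, d(28) = 6, d(29) = 2, d(30) = 8, d(31) = 2, d(32) = 6, d(33) = 4, d(34) = 4, d(35) = 4, d(36) = 9, d(37) = 2, d(38) = 4, d(39) = 4, d(40) = 8, d(41) = 2, d(42) = 8, d(43) = 2, d(44) = 6, d(45) = 6, d(46) = 4, d(47) = 2, d(48) = 10, d(49) = 3, d(50) = 6, d(51) = 4, d(52) = 6, d(53) = 2, d(54) = 8, d(55) = 4, d(56) = 8, d(57) = 4, d(58) = 4, d(59) = 2, d(60) = 12, d(61) = 2, d(62) = 4, d(63) = 6, d(64) = 7, d(65) = 4, d(66) = 8, d(67) = 2, d(68) = 6, d(69) = 4, d(70) = 8, d(71) = 2, d(72) = 12, d(73) = 2, d(74) = 4, d(75) = 6, d(76) = 6, d(77) = 4, d(78) = 8, d(79) = 2, d(80) = 10, d(81) = 5, d(82) = 4, d(83) = 2, d(84) = 12, d(85) = 4, d(86) = 4, d(87) = 4, d(88) = 8, d(89) = 2, d(90) = 12, d(91) = 4, d(92) = 6, d(93) = 4, d(94) = 4, d(95) = 4, d(96) = 12, d(97) = 2, d(98) = 6, d(99) = 6, d(100) = 9, d(101) = 2, d(102) = 8, d(103) = 2, d(104) = 8, d(105) = 8, d(106) = 4, d(107) = 2, d(108) = 12, d(109) = 2, d(110) = 8, d(111) = 4, d(112) = 10, d(113) = 2, d(114) = 8, d(115) = 4, d(116) = 6, d(117) = 6, d(118) = 4, d(119) = 4, d(120) = 16, d(121) = 3. Summing all 121 values: 605. (Dirichlet's divisor formula: Σ_{n ≤ x} d(n) = x ln(x) + (2γ − 1) x + O(√x). For x = 121, the asymptotic estimate is ≈ 598.98.)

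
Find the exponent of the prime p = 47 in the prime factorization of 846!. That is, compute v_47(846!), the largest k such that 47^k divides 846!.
v_47(846!) = 18

Legendre's formula: v_p(n!) = Σ_{k ≥ 1} ⌊n / p^k⌋. For p = 47, n = 846, the terms are:
  ⌊846/47^1⌋ = ⌊846/47⌋ = 18
(the next term ⌊846/47^2⌋ = 0, terminating the sum). Summing: v_47(846!) = 18 = 18.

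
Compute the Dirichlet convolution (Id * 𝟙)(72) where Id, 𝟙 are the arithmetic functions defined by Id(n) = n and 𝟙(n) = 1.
(Id * 𝟙)(72) = 195

Divisors of 72: [1, 2, 3, 4, 6, 8, 9, 12, 18, 24, 36, 72]. For each d | 72:
  d = 1: Id(1) · 𝟙(72/1) = 1 · 1 = 1
  d = 2: Id(2) · 𝟙(72/2) = 2 · 1 = 2
  d = 3: Id(3) · 𝟙(72/3) = 3 · 1 = 3
  d = 4: Id(4) · 𝟙(72/4) = 4 · 1 = 4
  d = 6: Id(6) · 𝟙(72/6) = 6 · 1 = 6
  d = 8: Id(8) · 𝟙(72/8) = 8 · 1 = 8
  d = 9: Id(9) · 𝟙(72/9) = 9 · 1 = 9
  d = 12: Id(12) · 𝟙(72/12) = 12 · 1 = 12
  d = 18: Id(18) · 𝟙(72/18) = 18 · 1 = 18
  d = 24: Id(24) · 𝟙(72/24) = 24 · 1 = 24
  d = 36: Id(36) · 𝟙(72/36) = 36 · 1 = 36
  d = 72: Id(72) · 𝟙(72/72) = 72 · 1 = 72
Summing: (Id * 𝟙)(72) = 1 + 2 + 3 + 4 + 6 + 8 + 9 + 12 + 18 + 24 + 36 + 72 = 195.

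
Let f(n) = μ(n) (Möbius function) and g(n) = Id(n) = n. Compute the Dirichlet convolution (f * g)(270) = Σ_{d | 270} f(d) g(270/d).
(μ * Id)(270) = 72

Divisors of 270: [1, 2, 3, 5, 6, 9, 10, 15, 18, 27, 30, 45, 54, 90, 135, 270]. For each d | 270:
  d = 1: μ(1) · Id(270/1) = 1 · 270 = 270
  d = 2: μ(2) · Id(270/2) = -1 · 135 = -135
  d = 3: μ(3) · Id(270/3) = -1 · 90 = -90
  d = 5: μ(5) · Id(270/5) = -1 · 54 = -54
  d = 6: μ(6) · Id(270/6) = 1 · 45 = 45
  d = 9: μ(9) · Id(270/9) = 0 · 30 = 0
  d = 10: μ(10) · Id(270/10) = 1 · 27 = 27
  d = 15: μ(15) · Id(270/15) = 1 · 18 = 18
  d = 18: μ(18) · Id(270/18) = 0 · 15 = 0
  d = 27: μ(27) · Id(270/27) = 0 · 10 = 0
  d = 30: μ(30) · Id(270/30) = -1 · 9 = -9
  d = 45: μ(45) · Id(270/45) = 0 · 6 = 0
  d = 54: μ(54) · Id(270/54) = 0 · 5 = 0
  d = 90: μ(90) · Id(270/90) = 0 · 3 = 0
  d = 135: μ(135) · Id(270/135) = 0 · 2 = 0
  d = 270: μ(270) · Id(270/270) = 0 · 1 = 0
Summing: (μ * Id)(270) = 270 + -135 + -90 + -54 + 45 + 0 + 27 + 18 + 0 + 0 + -9 + 0 + 0 + 0 + 0 + 0 = 72.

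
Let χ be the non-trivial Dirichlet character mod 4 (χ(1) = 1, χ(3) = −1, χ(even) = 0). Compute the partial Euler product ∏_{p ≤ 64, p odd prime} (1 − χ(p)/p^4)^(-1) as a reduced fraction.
∏ = 81934214988902113115031508050672702841756592198516788686922065253543/82850154482442028729801746725895742819441886414557775886809038848000

The odd primes p ≤ 64 are [3, 5, 7, 11, 13, 17, 19, 23, 29, 31, 37, 41, 43, 47, 53, 59, 61]. For each, χ(p) = 1 if p ≡ 1 mod 4, χ(p) = −1 if p ≡ 3 mod 4. Taking (1 − χ(p)/p^4)^(-1) = p^4/(p^4 − χ(p)): (1 − (-1)/3^4)^(-1) · (1 − (1)/5^4)^(-1) · (1 − (-1)/7^4)^(-1) · (1 − (-1)/11^4)^(-1) · (1 − (1)/13^4)^(-1) · (1 − (1)/17^4)^(-1) · (1 − (-1)/19^4)^(-1) · (1 − (-1)/23^4)^(-1) · (1 − (1)/29^4)^(-1) · (1 − (-1)/31^4)^(-1) · (1 − (1)/37^4)^(-1) · (1 − (1)/41^4)^(-1) · (1 − (-1)/43^4)^(-1) · (1 − (-1)/47^4)^(-1) · (1 − (1)/53^4)^(-1) · (1 − (-1)/59^4)^(-1) · (1 − (1)/61^4)^(-1) = 81934214988902113115031508050672702841756592198516788686922065253543/82850154482442028729801746725895742819441886414557775886809038848000.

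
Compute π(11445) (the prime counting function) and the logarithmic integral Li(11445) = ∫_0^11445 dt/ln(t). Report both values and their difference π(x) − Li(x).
π(11445) = 1380;  Li(11445) ≈ 1401.86;  π(x) − Li(x) ≈ -21.86.

Direct count of primes ≤ 11445 gives π(11445) = 1380. Numerical evaluation of the logarithmic integral gives Li(11445) ≈ 1401.86. The difference π(x) − Li(x) ≈ -21.86 is typically negative for small/moderate x (Li(x) overestimates), though Littlewood's theorem shows this sign changes infinitely often.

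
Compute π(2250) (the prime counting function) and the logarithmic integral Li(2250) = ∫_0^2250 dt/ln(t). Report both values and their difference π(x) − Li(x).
π(2250) = 334;  Li(2250) ≈ 347.44;  π(x) − Li(x) ≈ -13.44.

Direct count of primes ≤ 2250 gives π(2250) = 334. Numerical evaluation of the logarithmic integral gives Li(2250) ≈ 347.44. The difference π(x) − Li(x) ≈ -13.44 is typically negative for small/moderate x (Li(x) overestimates), though Littlewood's theorem shows this sign changes infinitely often.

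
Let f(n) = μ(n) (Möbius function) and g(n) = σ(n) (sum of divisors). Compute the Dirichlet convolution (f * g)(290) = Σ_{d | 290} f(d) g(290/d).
(μ * σ)(290) = 290

Divisors of 290: [1, 2, 5, 10, 29, 58, 145, 290]. For each d | 290:
  d = 1: μ(1) · σ(290/1) = 1 · 540 = 540
  d = 2: μ(2) · σ(290/2) = -1 · 180 = -180
  d = 5: μ(5) · σ(290/5) = -1 · 90 = -90
  d = 10: μ(10) · σ(290/10) = 1 · 30 = 30
  d = 29: μ(29) · σ(290/29) = -1 · 18 = -18
  d = 58: μ(58) · σ(290/58) = 1 · 6 = 6
  d = 145: μ(145) · σ(290/145) = 1 · 3 = 3
  d = 290: μ(290) · σ(290/290) = -1 · 1 = -1
Summing: (μ * σ)(290) = 540 + -180 + -90 + 30 + -18 + 6 + 3 + -1 = 290.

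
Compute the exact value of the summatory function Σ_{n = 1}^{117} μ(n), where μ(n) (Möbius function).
Σ_{n ≤ 117} μ(n) = -5

Compute μ(n) for each 1 ≤ n ≤ 117: μ(1) = 1, μ(2) = -1, μ(3) = -1, μ(4) = 0, μ(5) = -1, μ(6) = 1, μ(7) = -1, μ(8) = 0, μ(9) = 0, μ(10) = 1, μ(11) = -1, μ(12) = 0, μ(13) = -1, μ(14) = 1, μ(15) = 1, μ(16) = 0, μ(17) = -1, μ(18) = 0, μ(19) = -1, μ(20) = 0, μ(21) = 1, μ(22) = 1, μ(23) = -1, μ(24) = 0, μ(25) = 0, μ(26) = 1, μ(27) = 0, μ(28) = 0, μ(29) = -1, μ(30) = -1, μ(31) = -1, μ(32) = 0, μ(33) = 1, μ(34) = 1, μ(35) = 1, μ(36) = 0, μ(37) = -1, μ(38) = 1, μ(39) = 1, μ(40) = 0, μ(41) = -1, μ(42) = -1, μ(43) = -1, μ(44) = 0, μ(45) = 0, μ(46) = 1, μ(47) = -1, μ(48) = 0, μ(49) = 0, μ(50) = 0, μ(51) = 1, μ(52) = 0, μ(53) = -1, μ(54) = 0, μ(55) = 1, μ(56) = 0, μ(57) = 1, μ(58) = 1, μ(59) = -1, μ(60) = 0, μ(61) = -1, μ(62) = 1, μ(63) = 0, μ(64) = 0, μ(65) = 1, μ(66) = -1, μ(67) = -1, μ(68) = 0, μ(69) = 1, μ(70) = -1, μ(71) = -1, μ(72) = 0, μ(73) = -1, μ(74) = 1, μ(75) = 0, μ(76) = 0, μ(77) = 1, μ(78) = -1, μ(79) = -1, μ(80) = 0, μ(81) = 0, μ(82) = 1, μ(83) = -1, μ(84) = 0, μ(85) = 1, μ(86) = 1, μ(87) = 1, μ(88) = 0, μ(89) = -1, μ(90) = 0, μ(91) = 1, μ(92) = 0, μ(93) = 1, μ(94) = 1, μ(95) = 1, μ(96) = 0, μ(97) = -1, μ(98) = 0, μ(99) = 0, μ(100) = 0, μ(101) = -1, μ(102) = -1, μ(103) = -1, μ(104) = 0, μ(105) = -1, μ(106) = 1, μ(107) = -1, μ(108) = 0, μ(109) = -1, μ(110) = -1, μ(111) = 1, μ(112) = 0, μ(113) = -1, μ(114) = -1, μ(115) = 1, μ(116) = 0, μ(117) = 0. Summing all 117 values: -5. (Mertens function M(x) = Σ_{n ≤ x} μ(n); on average M(x) should be small (PNT ⟺ M(x) = o(x)).)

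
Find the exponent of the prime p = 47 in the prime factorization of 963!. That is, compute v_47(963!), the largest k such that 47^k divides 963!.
v_47(963!) = 20

Legendre's formula: v_p(n!) = Σ_{k ≥ 1} ⌊n / p^k⌋. For p = 47, n = 963, the terms are:
  ⌊963/47^1⌋ = ⌊963/47⌋ = 20
(the next term ⌊963/47^2⌋ = 0, terminating the sum). Summing: v_47(963!) = 20 = 20.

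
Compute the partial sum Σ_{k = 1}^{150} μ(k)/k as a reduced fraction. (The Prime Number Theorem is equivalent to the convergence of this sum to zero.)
Σ μ(k)/k = 6595680120984975873251486071642506311068428581824310097/497394116979759773352958578871947022849194621108954843470

Values of μ(k) for 1 ≤ k ≤ 150: μ(1) = 1, μ(2) = -1, μ(3) = -1, μ(5) = -1, μ(6) = 1, μ(7) = -1, μ(10) = 1, μ(11) = -1, μ(13) = -1, μ(14) = 1, μ(15) = 1, μ(17) = -1, μ(19) = -1, μ(21) = 1, μ(22) = 1, μ(23) = -1, μ(26) = 1, μ(29) = -1, μ(30) = -1, μ(31) = -1, μ(33) = 1, μ(34) = 1, μ(35) = 1, μ(37) = -1, μ(38) = 1, μ(39) = 1, μ(41) = -1, μ(42) = -1, μ(43) = -1, μ(46) = 1, μ(47) = -1, μ(51) = 1, μ(53) = -1, μ(55) = 1, μ(57) = 1, μ(58) = 1, μ(59) = -1, μ(61) = -1, μ(62) = 1, μ(65) = 1, μ(66) = -1, μ(67) = -1, μ(69) = 1, μ(70) = -1, μ(71) = -1, μ(73) = -1, μ(74) = 1, μ(77) = 1, μ(78) = -1, μ(79) = -1, μ(82) = 1, μ(83) = -1, μ(85) = 1, μ(86) = 1, μ(87) = 1, μ(89) = -1, μ(91) = 1, μ(93) = 1, μ(94) = 1, μ(95) = 1, μ(97) = -1, μ(101) = -1, μ(102) = -1, μ(103) = -1, μ(105) = -1, μ(106) = 1, μ(107) = -1, μ(109) = -1, μ(110) = -1, μ(111) = 1, μ(113) = -1, μ(114) = -1, μ(115) = 1, μ(118) = 1, μ(119) = 1, μ(122) = 1, μ(123) = 1, μ(127) = -1, μ(129) = 1, μ(130) = -1, μ(131) = -1, μ(133) = 1, μ(134) = 1, μ(137) = -1, μ(138) = -1, μ(139) = -1, μ(141) = 1, μ(142) = 1, μ(143) = 1, μ(145) = 1, μ(146) = 1, μ(149) = -1, with μ = 0 on non-squarefree integers. Summing μ(k)/k for k where μ(k) ≠ 0 gives 6595680120984975873251486071642506311068428581824310097/497394116979759773352958578871947022849194621108954843470 ≈ 0.0133. (PNT ⟺ this sum → 0 as n → ∞.)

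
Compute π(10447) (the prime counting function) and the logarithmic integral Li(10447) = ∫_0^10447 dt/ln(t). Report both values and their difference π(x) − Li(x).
π(10447) = 1277;  Li(10447) ≈ 1294.55;  π(x) − Li(x) ≈ -17.55.

Direct count of primes ≤ 10447 gives π(10447) = 1277. Numerical evaluation of the logarithmic integral gives Li(10447) ≈ 1294.55. The difference π(x) − Li(x) ≈ -17.55 is typically negative for small/moderate x (Li(x) overestimates), though Littlewood's theorem shows this sign changes infinitely often.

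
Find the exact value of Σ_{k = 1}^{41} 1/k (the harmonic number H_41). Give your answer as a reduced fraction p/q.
H_41 = 85691034670497533/19914562703599200

Direct summation: H_41 = 1 + 1/2 + ... + 1/41. The least common denominator is lcm(1, ..., 41) = 219060189739591200; over this denominator the numerator is 219060189739591200 + 109530094869795600 + 73020063246530400 + 54765047434897800 + 43812037947918240 + 36510031623265200 + 31294312819941600 + 27382523717448900 + 24340021082176800 + 21906018973959120 + 19914562703599200 + 18255015811632600 + 16850783826122400 + 15647156409970800 + 14604012649306080 + 13691261858724450 + 12885893514093600 + 12170010541088400 + 11529483670504800 + 10953009486979560 + 10431437606647200 + 9957281351799600 + 9524356075634400 + 9127507905816300 + 8762407589583648 + 8425391913061200 + 8113340360725600 + 7823578204985400 + 7553799646192800 + 7302006324653040 + 7066457733535200 + 6845630929362225 + 6638187567866400 + 6442946757046800 + 6258862563988320 + 6085005270544200 + 5920545668637600 + 5764741835252400 + 5616927942040800 + 5476504743489780 + 5342931457063200 = 942601381375472863, so H_41 = 942601381375472863/219060189739591200; reducing by gcd(942601381375472863, 219060189739591200) = 11 gives 85691034670497533/19914562703599200 ≈ 4.30293. (The PNT-adjacent estimate ln(41) + γ ≈ 4.29079 matches within O(1/n).)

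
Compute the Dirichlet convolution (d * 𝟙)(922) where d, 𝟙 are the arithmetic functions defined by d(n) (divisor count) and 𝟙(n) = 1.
(d * 𝟙)(922) = 9

Divisors of 922: [1, 2, 461, 922]. For each d | 922:
  d = 1: d(1) · 𝟙(922/1) = 1 · 1 = 1
  d = 2: d(2) · 𝟙(922/2) = 2 · 1 = 2
  d = 461: d(461) · 𝟙(922/461) = 2 · 1 = 2
  d = 922: d(922) · 𝟙(922/922) = 4 · 1 = 4
Summing: (d * 𝟙)(922) = 1 + 2 + 2 + 4 = 9.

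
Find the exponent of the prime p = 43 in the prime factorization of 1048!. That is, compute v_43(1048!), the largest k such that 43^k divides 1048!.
v_43(1048!) = 24

Legendre's formula: v_p(n!) = Σ_{k ≥ 1} ⌊n / p^k⌋. For p = 43, n = 1048, the terms are:
  ⌊1048/43^1⌋ = ⌊1048/43⌋ = 24
(the next term ⌊1048/43^2⌋ = 0, terminating the sum). Summing: v_43(1048!) = 24 = 24.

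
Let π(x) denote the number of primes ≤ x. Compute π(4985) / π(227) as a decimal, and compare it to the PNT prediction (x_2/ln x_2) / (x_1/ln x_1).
π(4985)/π(227) = 666/49 ≈ 13.5918;  PNT prediction ≈ 13.9924.

π(227) = 49 and π(4985) = 666, so π(4985)/π(227) ≈ 13.5918. The PNT-predicted ratio is (4985/ln(4985)) / (227/ln(227)) ≈ 13.9924. The two agree to within a few percent, as expected.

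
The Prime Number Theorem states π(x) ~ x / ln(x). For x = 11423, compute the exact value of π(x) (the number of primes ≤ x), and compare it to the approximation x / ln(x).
π(11423) = 1378;  x/ln(x) ≈ 1222.58;  relative error ≈ 11.28%.

Directly count primes up to 11423: π(11423) = 1378. The PNT approximation gives 11423/ln(11423) ≈ 11423/9.34338 ≈ 1222.58. Relative error (π(x) − x/ln(x)) / π(x) ≈ 11.28%; the approximation is known to undercount slightly (Li(x) is a better estimate).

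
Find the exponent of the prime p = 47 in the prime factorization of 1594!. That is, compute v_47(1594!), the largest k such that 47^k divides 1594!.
v_47(1594!) = 33

Legendre's formula: v_p(n!) = Σ_{k ≥ 1} ⌊n / p^k⌋. For p = 47, n = 1594, the terms are:
  ⌊1594/47^1⌋ = ⌊1594/47⌋ = 33
(the next term ⌊1594/47^2⌋ = 0, terminating the sum). Summing: v_47(1594!) = 33 = 33.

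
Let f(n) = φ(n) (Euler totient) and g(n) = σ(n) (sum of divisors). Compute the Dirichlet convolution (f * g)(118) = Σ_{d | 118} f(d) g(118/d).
(φ * σ)(118) = 472

Divisors of 118: [1, 2, 59, 118]. For each d | 118:
  d = 1: φ(1) · σ(118/1) = 1 · 180 = 180
  d = 2: φ(2) · σ(118/2) = 1 · 60 = 60
  d = 59: φ(59) · σ(118/59) = 58 · 3 = 174
  d = 118: φ(118) · σ(118/118) = 58 · 1 = 58
Summing: (φ * σ)(118) = 180 + 60 + 174 + 58 = 472.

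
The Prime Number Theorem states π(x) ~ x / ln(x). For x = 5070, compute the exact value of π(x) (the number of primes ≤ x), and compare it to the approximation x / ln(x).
π(5070) = 677;  x/ln(x) ≈ 594.30;  relative error ≈ 12.22%.

Directly count primes up to 5070: π(5070) = 677. The PNT approximation gives 5070/ln(5070) ≈ 5070/8.53110 ≈ 594.30. Relative error (π(x) − x/ln(x)) / π(x) ≈ 12.22%; the approximation is known to undercount slightly (Li(x) is a better estimate).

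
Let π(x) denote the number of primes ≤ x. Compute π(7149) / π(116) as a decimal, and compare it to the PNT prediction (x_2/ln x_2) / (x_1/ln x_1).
π(7149)/π(116) = 914/30 ≈ 30.4667;  PNT prediction ≈ 33.0106.

π(116) = 30 and π(7149) = 914, so π(7149)/π(116) ≈ 30.4667. The PNT-predicted ratio is (7149/ln(7149)) / (116/ln(116)) ≈ 33.0106. The two agree to within a few percent, as expected.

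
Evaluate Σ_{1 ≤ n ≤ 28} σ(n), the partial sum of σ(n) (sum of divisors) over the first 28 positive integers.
Σ_{n ≤ 28} σ(n) = 660

Compute σ(n) for each 1 ≤ n ≤ 28: σ(1) = 1, σ(2) = 3, σ(3) = 4, σ(4) = 7, σ(5) = 6, σ(6) = 12, σ(7) = 8, σ(8) = 15, σ(9) = 13, σ(10) = 18, σ(11) = 12, σ(12) = 28, σ(13) = 14, σ(14) = 24, σ(15) = 24, σ(16) = 31, σ(17) = 18, σ(18) = 39, σ(19) = 20, σ(20) = 42, σ(21) = 32, σ(22) = 36, σ(23) = 24, σ(24) = 60, σ(25) = 31, σ(26) = 42, σ(27) = 40, σ(28) = 56. Summing all 28 values: 660. (Average order: Σ_{n ≤ x} σ(n) ~ (π²/12) x². For x = 28, (π²/12)·28² ≈ 644.81.)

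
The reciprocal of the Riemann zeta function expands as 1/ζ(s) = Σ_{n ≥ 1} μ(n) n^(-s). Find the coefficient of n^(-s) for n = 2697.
μ(2697) = -1

Factor n = 2697 = 3 · 29 · 31. μ(n) = 0 if any exponent ≥ 2 (not squarefree); otherwise μ(n) = (−1)^{ω(n)} where ω(n) is the number of distinct prime factors. Applying: μ(2697) = -1.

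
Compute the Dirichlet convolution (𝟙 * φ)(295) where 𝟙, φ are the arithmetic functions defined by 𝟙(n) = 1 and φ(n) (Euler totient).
(𝟙 * φ)(295) = 295

Divisors of 295: [1, 5, 59, 295]. For each d | 295:
  d = 1: 𝟙(1) · φ(295/1) = 1 · 232 = 232
  d = 5: 𝟙(5) · φ(295/5) = 1 · 58 = 58
  d = 59: 𝟙(59) · φ(295/59) = 1 · 4 = 4
  d = 295: 𝟙(295) · φ(295/295) = 1 · 1 = 1
Summing: (𝟙 * φ)(295) = 232 + 58 + 4 + 1 = 295.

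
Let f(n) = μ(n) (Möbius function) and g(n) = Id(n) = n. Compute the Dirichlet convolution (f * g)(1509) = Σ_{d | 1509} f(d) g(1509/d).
(μ * Id)(1509) = 1004

Divisors of 1509: [1, 3, 503, 1509]. For each d | 1509:
  d = 1: μ(1) · Id(1509/1) = 1 · 1509 = 1509
  d = 3: μ(3) · Id(1509/3) = -1 · 503 = -503
  d = 503: μ(503) · Id(1509/503) = -1 · 3 = -3
  d = 1509: μ(1509) · Id(1509/1509) = 1 · 1 = 1
Summing: (μ * Id)(1509) = 1509 + -503 + -3 + 1 = 1004.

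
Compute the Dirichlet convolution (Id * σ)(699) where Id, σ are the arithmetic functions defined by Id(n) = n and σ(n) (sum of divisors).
(Id * σ)(699) = 3269

Divisors of 699: [1, 3, 233, 699]. For each d | 699:
  d = 1: Id(1) · σ(699/1) = 1 · 936 = 936
  d = 3: Id(3) · σ(699/3) = 3 · 234 = 702
  d = 233: Id(233) · σ(699/233) = 233 · 4 = 932
  d = 699: Id(699) · σ(699/699) = 699 · 1 = 699
Summing: (Id * σ)(699) = 936 + 702 + 932 + 699 = 3269.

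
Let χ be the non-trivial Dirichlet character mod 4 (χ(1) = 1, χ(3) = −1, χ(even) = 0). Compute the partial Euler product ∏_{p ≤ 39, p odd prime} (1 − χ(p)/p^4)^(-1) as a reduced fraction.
∏ = 36907491853859640421662745584761054387/37320078298954450639637508295357366272

The odd primes p ≤ 39 are [3, 5, 7, 11, 13, 17, 19, 23, 29, 31, 37]. For each, χ(p) = 1 if p ≡ 1 mod 4, χ(p) = −1 if p ≡ 3 mod 4. Taking (1 − χ(p)/p^4)^(-1) = p^4/(p^4 − χ(p)): (1 − (-1)/3^4)^(-1) · (1 − (1)/5^4)^(-1) · (1 − (-1)/7^4)^(-1) · (1 − (-1)/11^4)^(-1) · (1 − (1)/13^4)^(-1) · (1 − (1)/17^4)^(-1) · (1 − (-1)/19^4)^(-1) · (1 − (-1)/23^4)^(-1) · (1 − (1)/29^4)^(-1) · (1 − (-1)/31^4)^(-1) · (1 − (1)/37^4)^(-1) = 36907491853859640421662745584761054387/37320078298954450639637508295357366272.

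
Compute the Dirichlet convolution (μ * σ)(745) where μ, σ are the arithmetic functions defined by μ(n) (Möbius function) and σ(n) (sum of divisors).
(μ * σ)(745) = 745

Divisors of 745: [1, 5, 149, 745]. For each d | 745:
  d = 1: μ(1) · σ(745/1) = 1 · 900 = 900
  d = 5: μ(5) · σ(745/5) = -1 · 150 = -150
  d = 149: μ(149) · σ(745/149) = -1 · 6 = -6
  d = 745: μ(745) · σ(745/745) = 1 · 1 = 1
Summing: (μ * σ)(745) = 900 + -150 + -6 + 1 = 745.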